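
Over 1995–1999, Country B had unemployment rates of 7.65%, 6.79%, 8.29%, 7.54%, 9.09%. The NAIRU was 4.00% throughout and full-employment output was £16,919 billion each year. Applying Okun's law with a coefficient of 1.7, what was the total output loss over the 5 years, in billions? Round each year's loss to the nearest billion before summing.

£5,568 billion

Year 1995: gap = -1.7 × (7.65 - 4) = -6.205%, loss ≈ 16919 × 6.205/100 ≈ 1050.
Year 1996: gap = -1.7 × (6.79 - 4) = -4.743%, loss ≈ 16919 × 4.743/100 ≈ 802.
Year 1997: gap = -1.7 × (8.29 - 4) = -7.293%, loss ≈ 16919 × 7.293/100 ≈ 1234.
Year 1998: gap = -1.7 × (7.54 - 4) = -6.018%, loss ≈ 16919 × 6.018/100 ≈ 1018.
Year 1999: gap = -1.7 × (9.09 - 4) = -8.653%, loss ≈ 16919 × 8.653/100 ≈ 1464.
Total lost output = 1050 + 802 + 1234 + 1018 + 1464 = 5568 billion.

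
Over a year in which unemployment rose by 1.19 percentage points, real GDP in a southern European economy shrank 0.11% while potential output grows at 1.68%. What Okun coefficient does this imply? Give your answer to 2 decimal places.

Growth form: g_Y = g_Y* - β × Δu, so β = (g_Y* - g_Y)/Δu.
β = (1.68 + 0.11)/1.19 = 1.79/1.19 = 1.50.

β ≈ 1.50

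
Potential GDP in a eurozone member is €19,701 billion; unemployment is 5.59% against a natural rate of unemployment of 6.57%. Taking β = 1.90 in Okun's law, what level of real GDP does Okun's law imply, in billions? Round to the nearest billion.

Unemployment gap = 5.59 - 6.57 = -0.98 points, so the output gap is -1.9 × (-0.98) = 1.862%.
Actual GDP = 19701 × (1 + 1.862/100) = 19701 × 1.01862 ≈ 20068 billion.

€20,068 billion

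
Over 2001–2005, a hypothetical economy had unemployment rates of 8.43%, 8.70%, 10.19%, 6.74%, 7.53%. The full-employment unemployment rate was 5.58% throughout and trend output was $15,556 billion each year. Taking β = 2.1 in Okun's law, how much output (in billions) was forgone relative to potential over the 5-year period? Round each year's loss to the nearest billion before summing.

$4,472 billion

Year 2001: gap = -2.1 × (8.43 - 5.58) = -5.985%, loss ≈ 15556 × 5.985/100 ≈ 931.
Year 2002: gap = -2.1 × (8.7 - 5.58) = -6.552%, loss ≈ 15556 × 6.552/100 ≈ 1019.
Year 2003: gap = -2.1 × (10.19 - 5.58) = -9.681%, loss ≈ 15556 × 9.681/100 ≈ 1506.
Year 2004: gap = -2.1 × (6.74 - 5.58) = -2.436%, loss ≈ 15556 × 2.436/100 ≈ 379.
Year 2005: gap = -2.1 × (7.53 - 5.58) = -4.095%, loss ≈ 15556 × 4.095/100 ≈ 637.
Total lost output = 931 + 1019 + 1506 + 379 + 637 = 4472 billion.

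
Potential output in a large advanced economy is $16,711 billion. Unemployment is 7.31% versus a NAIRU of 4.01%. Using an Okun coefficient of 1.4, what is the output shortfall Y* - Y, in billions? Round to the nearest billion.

$772 billion

Output gap = -1.4 × (7.31 - 4.01) = -1.4 × 3.3 = -4.62%.
Actual GDP ≈ 16711 × 0.9538 ≈ 15939 billion, so the shortfall is 16711 - 15939 = 772 billion.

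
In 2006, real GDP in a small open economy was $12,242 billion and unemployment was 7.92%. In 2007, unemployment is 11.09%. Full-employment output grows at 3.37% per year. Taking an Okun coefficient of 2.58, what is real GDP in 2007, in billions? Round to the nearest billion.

$11,653 billion

Δu = 11.09 - 7.92 = 3.17 points.
Okun's law (growth form): g_Y = g_Y* - β × Δu = 3.37 - 2.58 × (3.17) = 3.37 - 8.1786 = -4.8086%.
Real GDP in the next year = 12242 × (1 - 4.8086/100) = 12242 × 0.951914 ≈ 11653 billion.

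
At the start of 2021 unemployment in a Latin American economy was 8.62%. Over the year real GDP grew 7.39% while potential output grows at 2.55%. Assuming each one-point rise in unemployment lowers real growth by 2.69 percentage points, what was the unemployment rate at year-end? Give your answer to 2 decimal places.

6.82%

Growth-rate Okun's law: g_Y = g_Y* - β × Δu, so Δu = (g_Y* - g_Y)/β.
Δu = (2.55 - 7.39)/2.69 = -4.84/2.69 = -1.80 percentage points.
Year-end unemployment = 8.62 - 1.8 = 6.82%.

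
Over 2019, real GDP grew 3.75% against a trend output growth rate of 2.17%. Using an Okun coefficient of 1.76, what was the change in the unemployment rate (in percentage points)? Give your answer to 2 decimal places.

Growth-rate Okun's law: g_Y = g_Y* - β × Δu, so Δu = (g_Y* - g_Y)/β.
Δu = (2.17 - 3.75)/1.76 = -1.58/1.76 = -0.90 percentage points.

-0.90 percentage points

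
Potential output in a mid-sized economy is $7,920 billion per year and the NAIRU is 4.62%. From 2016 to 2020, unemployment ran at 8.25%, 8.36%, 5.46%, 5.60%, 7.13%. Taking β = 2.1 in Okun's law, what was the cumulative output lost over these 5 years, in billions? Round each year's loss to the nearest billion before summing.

Year 2016: gap = -2.1 × (8.25 - 4.62) = -7.623%, loss ≈ 7920 × 7.623/100 ≈ 604.
Year 2017: gap = -2.1 × (8.36 - 4.62) = -7.854%, loss ≈ 7920 × 7.854/100 ≈ 622.
Year 2018: gap = -2.1 × (5.46 - 4.62) = -1.764%, loss ≈ 7920 × 1.764/100 ≈ 140.
Year 2019: gap = -2.1 × (5.6 - 4.62) = -2.058%, loss ≈ 7920 × 2.058/100 ≈ 163.
Year 2020: gap = -2.1 × (7.13 - 4.62) = -5.271%, loss ≈ 7920 × 5.271/100 ≈ 417.
Total lost output = 604 + 622 + 140 + 163 + 417 = 1946 billion.

$1,946 billion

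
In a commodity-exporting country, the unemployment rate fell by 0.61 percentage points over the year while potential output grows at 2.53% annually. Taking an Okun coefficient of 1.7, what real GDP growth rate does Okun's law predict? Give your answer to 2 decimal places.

3.57%

Growth-rate Okun's law: g_Y = g_Y* - β × Δu.
g_Y = 2.53 - 1.7 × (-0.61) = 2.53 + 1.037 = 3.567%, i.e. 3.57% to 2 d.p.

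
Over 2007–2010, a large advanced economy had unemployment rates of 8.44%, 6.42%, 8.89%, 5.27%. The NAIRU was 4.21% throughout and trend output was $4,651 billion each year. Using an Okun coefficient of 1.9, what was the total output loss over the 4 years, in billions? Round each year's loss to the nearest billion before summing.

Year 2007: gap = -1.9 × (8.44 - 4.21) = -8.037%, loss ≈ 4651 × 8.037/100 ≈ 374.
Year 2008: gap = -1.9 × (6.42 - 4.21) = -4.199%, loss ≈ 4651 × 4.199/100 ≈ 195.
Year 2009: gap = -1.9 × (8.89 - 4.21) = -8.892%, loss ≈ 4651 × 8.892/100 ≈ 414.
Year 2010: gap = -1.9 × (5.27 - 4.21) = -2.014%, loss ≈ 4651 × 2.014/100 ≈ 94.
Total lost output = 374 + 195 + 414 + 94 = 1077 billion.

$1,077 billion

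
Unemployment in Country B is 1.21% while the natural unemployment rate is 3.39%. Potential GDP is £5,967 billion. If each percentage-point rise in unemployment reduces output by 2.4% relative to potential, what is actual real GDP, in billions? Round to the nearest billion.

£6,279 billion

Unemployment gap = 1.21 - 3.39 = -2.18 points, so the output gap is -2.4 × (-2.18) = 5.232%.
Actual GDP = 5967 × (1 + 5.232/100) = 5967 × 1.05232 ≈ 6279 billion.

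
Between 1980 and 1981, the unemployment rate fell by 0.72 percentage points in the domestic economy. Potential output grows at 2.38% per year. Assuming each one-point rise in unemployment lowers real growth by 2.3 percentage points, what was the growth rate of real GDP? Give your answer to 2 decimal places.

4.04%

Growth-rate Okun's law: g_Y = g_Y* - β × Δu.
g_Y = 2.38 - 2.3 × (-0.72) = 2.38 + 1.656 = 4.036%, i.e. 4.04% to 2 d.p.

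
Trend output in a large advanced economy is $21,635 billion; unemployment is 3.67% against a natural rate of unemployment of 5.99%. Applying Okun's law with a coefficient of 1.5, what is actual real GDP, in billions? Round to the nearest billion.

$22,388 billion

Unemployment gap = 3.67 - 5.99 = -2.32 points, so the output gap is -1.5 × (-2.32) = 3.48%.
Actual GDP = 21635 × (1 + 3.48/100) = 21635 × 1.0348 ≈ 22388 billion.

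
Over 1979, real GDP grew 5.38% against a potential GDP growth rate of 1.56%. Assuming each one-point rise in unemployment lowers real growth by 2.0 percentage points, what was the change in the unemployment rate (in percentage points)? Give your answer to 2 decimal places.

Growth-rate Okun's law: g_Y = g_Y* - β × Δu, so Δu = (g_Y* - g_Y)/β.
Δu = (1.56 - 5.38)/2.0 = -3.82/2.0 = -1.91 percentage points.

-1.91 percentage points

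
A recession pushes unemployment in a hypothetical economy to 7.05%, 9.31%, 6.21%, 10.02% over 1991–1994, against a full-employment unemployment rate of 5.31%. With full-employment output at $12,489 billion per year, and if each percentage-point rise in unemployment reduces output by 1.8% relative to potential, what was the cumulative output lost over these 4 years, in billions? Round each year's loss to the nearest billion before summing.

$2,551 billion

Year 1991: gap = -1.8 × (7.05 - 5.31) = -3.132%, loss ≈ 12489 × 3.132/100 ≈ 391.
Year 1992: gap = -1.8 × (9.31 - 5.31) = -7.2%, loss ≈ 12489 × 7.2/100 ≈ 899.
Year 1993: gap = -1.8 × (6.21 - 5.31) = -1.62%, loss ≈ 12489 × 1.62/100 ≈ 202.
Year 1994: gap = -1.8 × (10.02 - 5.31) = -8.478%, loss ≈ 12489 × 8.478/100 ≈ 1059.
Total lost output = 391 + 899 + 202 + 1059 = 2551 billion.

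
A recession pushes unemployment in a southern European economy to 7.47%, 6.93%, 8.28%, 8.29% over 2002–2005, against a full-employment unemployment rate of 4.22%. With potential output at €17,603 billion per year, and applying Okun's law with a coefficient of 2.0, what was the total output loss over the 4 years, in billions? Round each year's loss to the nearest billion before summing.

Year 2002: gap = -2.0 × (7.47 - 4.22) = -6.5%, loss ≈ 17603 × 6.5/100 ≈ 1144.
Year 2003: gap = -2.0 × (6.93 - 4.22) = -5.42%, loss ≈ 17603 × 5.42/100 ≈ 954.
Year 2004: gap = -2.0 × (8.28 - 4.22) = -8.12%, loss ≈ 17603 × 8.12/100 ≈ 1429.
Year 2005: gap = -2.0 × (8.29 - 4.22) = -8.14%, loss ≈ 17603 × 8.14/100 ≈ 1433.
Total lost output = 1144 + 954 + 1429 + 1433 = 4960 billion.

€4,960 billion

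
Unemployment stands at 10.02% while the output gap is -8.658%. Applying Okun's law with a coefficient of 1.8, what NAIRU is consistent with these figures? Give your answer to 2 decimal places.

From Okun's law, u - u* = -(output gap)/β = -(-8.658)/1.8 = 4.81 points.
So u* = 10.02 - 4.81 = 5.21%.

5.21%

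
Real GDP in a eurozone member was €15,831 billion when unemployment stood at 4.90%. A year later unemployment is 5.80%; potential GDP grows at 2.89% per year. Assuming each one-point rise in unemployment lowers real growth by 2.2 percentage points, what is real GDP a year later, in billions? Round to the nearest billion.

Δu = 5.8 - 4.9 = 0.9 points.
Okun's law (growth form): g_Y = g_Y* - β × Δu = 2.89 - 2.2 × (0.90) = 2.89 - 1.98 = 0.91%.
Real GDP in the next year = 15831 × (1 + 0.91/100) = 15831 × 1.0091 ≈ 15975 billion.

€15,975 billion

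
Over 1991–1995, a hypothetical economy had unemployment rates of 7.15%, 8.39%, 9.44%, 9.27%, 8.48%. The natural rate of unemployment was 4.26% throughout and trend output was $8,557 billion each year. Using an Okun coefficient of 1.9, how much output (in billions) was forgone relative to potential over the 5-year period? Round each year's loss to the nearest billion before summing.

$3,484 billion

Year 1991: gap = -1.9 × (7.15 - 4.26) = -5.491%, loss ≈ 8557 × 5.491/100 ≈ 470.
Year 1992: gap = -1.9 × (8.39 - 4.26) = -7.847%, loss ≈ 8557 × 7.847/100 ≈ 671.
Year 1993: gap = -1.9 × (9.44 - 4.26) = -9.842%, loss ≈ 8557 × 9.842/100 ≈ 842.
Year 1994: gap = -1.9 × (9.27 - 4.26) = -9.519%, loss ≈ 8557 × 9.519/100 ≈ 815.
Year 1995: gap = -1.9 × (8.48 - 4.26) = -8.018%, loss ≈ 8557 × 8.018/100 ≈ 686.
Total lost output = 470 + 671 + 842 + 815 + 686 = 3484 billion.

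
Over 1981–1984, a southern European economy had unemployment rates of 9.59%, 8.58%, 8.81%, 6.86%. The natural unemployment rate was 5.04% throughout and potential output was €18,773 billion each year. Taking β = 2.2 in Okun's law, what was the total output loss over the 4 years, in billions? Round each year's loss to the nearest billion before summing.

€5,650 billion

Year 1981: gap = -2.2 × (9.59 - 5.04) = -10.01%, loss ≈ 18773 × 10.01/100 ≈ 1879.
Year 1982: gap = -2.2 × (8.58 - 5.04) = -7.788%, loss ≈ 18773 × 7.788/100 ≈ 1462.
Year 1983: gap = -2.2 × (8.81 - 5.04) = -8.294%, loss ≈ 18773 × 8.294/100 ≈ 1557.
Year 1984: gap = -2.2 × (6.86 - 5.04) = -4.004%, loss ≈ 18773 × 4.004/100 ≈ 752.
Total lost output = 1879 + 1462 + 1557 + 752 = 5650 billion.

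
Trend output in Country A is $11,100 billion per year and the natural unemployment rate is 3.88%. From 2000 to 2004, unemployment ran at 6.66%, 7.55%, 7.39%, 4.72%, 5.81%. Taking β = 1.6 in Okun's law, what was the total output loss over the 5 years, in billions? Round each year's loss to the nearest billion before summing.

Year 2000: gap = -1.6 × (6.66 - 3.88) = -4.448%, loss ≈ 11100 × 4.448/100 ≈ 494.
Year 2001: gap = -1.6 × (7.55 - 3.88) = -5.872%, loss ≈ 11100 × 5.872/100 ≈ 652.
Year 2002: gap = -1.6 × (7.39 - 3.88) = -5.616%, loss ≈ 11100 × 5.616/100 ≈ 623.
Year 2003: gap = -1.6 × (4.72 - 3.88) = -1.344%, loss ≈ 11100 × 1.344/100 ≈ 149.
Year 2004: gap = -1.6 × (5.81 - 3.88) = -3.088%, loss ≈ 11100 × 3.088/100 ≈ 343.
Total lost output = 494 + 652 + 623 + 149 + 343 = 2261 billion.

$2,261 billion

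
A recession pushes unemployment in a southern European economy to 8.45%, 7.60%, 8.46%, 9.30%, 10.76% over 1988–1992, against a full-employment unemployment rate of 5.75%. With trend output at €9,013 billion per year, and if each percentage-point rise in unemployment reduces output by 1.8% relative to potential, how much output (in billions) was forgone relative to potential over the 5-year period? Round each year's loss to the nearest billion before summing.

€2,567 billion

Year 1988: gap = -1.8 × (8.45 - 5.75) = -4.86%, loss ≈ 9013 × 4.86/100 ≈ 438.
Year 1989: gap = -1.8 × (7.6 - 5.75) = -3.33%, loss ≈ 9013 × 3.33/100 ≈ 300.
Year 1990: gap = -1.8 × (8.46 - 5.75) = -4.878%, loss ≈ 9013 × 4.878/100 ≈ 440.
Year 1991: gap = -1.8 × (9.3 - 5.75) = -6.39%, loss ≈ 9013 × 6.39/100 ≈ 576.
Year 1992: gap = -1.8 × (10.76 - 5.75) = -9.018%, loss ≈ 9013 × 9.018/100 ≈ 813.
Total lost output = 438 + 300 + 440 + 576 + 813 = 2567 billion.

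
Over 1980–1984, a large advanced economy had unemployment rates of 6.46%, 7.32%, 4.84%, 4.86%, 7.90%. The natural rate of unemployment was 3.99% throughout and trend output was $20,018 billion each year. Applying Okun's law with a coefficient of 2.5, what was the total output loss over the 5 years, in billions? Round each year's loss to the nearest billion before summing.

Year 1980: gap = -2.5 × (6.46 - 3.99) = -6.175%, loss ≈ 20018 × 6.175/100 ≈ 1236.
Year 1981: gap = -2.5 × (7.32 - 3.99) = -8.325%, loss ≈ 20018 × 8.325/100 ≈ 1666.
Year 1982: gap = -2.5 × (4.84 - 3.99) = -2.125%, loss ≈ 20018 × 2.125/100 ≈ 425.
Year 1983: gap = -2.5 × (4.86 - 3.99) = -2.175%, loss ≈ 20018 × 2.175/100 ≈ 435.
Year 1984: gap = -2.5 × (7.9 - 3.99) = -9.775%, loss ≈ 20018 × 9.775/100 ≈ 1957.
Total lost output = 1236 + 1666 + 425 + 435 + 1957 = 5719 billion.

$5,719 billion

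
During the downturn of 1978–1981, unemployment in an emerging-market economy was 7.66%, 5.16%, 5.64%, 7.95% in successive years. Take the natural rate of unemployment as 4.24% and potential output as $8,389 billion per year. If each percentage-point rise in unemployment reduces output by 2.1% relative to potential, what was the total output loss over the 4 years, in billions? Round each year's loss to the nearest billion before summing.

$1,665 billion

Year 1978: gap = -2.1 × (7.66 - 4.24) = -7.182%, loss ≈ 8389 × 7.182/100 ≈ 602.
Year 1979: gap = -2.1 × (5.16 - 4.24) = -1.932%, loss ≈ 8389 × 1.932/100 ≈ 162.
Year 1980: gap = -2.1 × (5.64 - 4.24) = -2.94%, loss ≈ 8389 × 2.94/100 ≈ 247.
Year 1981: gap = -2.1 × (7.95 - 4.24) = -7.791%, loss ≈ 8389 × 7.791/100 ≈ 654.
Total lost output = 602 + 162 + 247 + 654 = 1665 billion.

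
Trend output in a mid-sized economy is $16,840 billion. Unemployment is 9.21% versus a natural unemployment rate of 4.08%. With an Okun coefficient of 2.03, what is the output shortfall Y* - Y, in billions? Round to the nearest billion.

Output gap = -2.03 × (9.21 - 4.08) = -2.03 × 5.13 = -10.4139%.
Actual GDP ≈ 16840 × 0.895861 ≈ 15086 billion, so the shortfall is 16840 - 15086 = 1754 billion.

$1,754 billion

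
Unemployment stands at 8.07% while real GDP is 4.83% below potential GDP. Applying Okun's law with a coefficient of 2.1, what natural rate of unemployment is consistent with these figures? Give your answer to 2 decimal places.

From Okun's law, u - u* = -(output gap)/β = -(-4.83)/2.1 = 2.3 points.
So u* = 8.07 - 2.3 = 5.77%.

5.77%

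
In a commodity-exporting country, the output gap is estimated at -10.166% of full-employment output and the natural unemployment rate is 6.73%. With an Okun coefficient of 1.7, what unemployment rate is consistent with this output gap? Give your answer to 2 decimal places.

From Okun's law, u - u* = -(output gap)/β = -(-10.166)/1.7 = 5.98 points.
So u = 6.73 + 5.98 = 12.71%.

12.71%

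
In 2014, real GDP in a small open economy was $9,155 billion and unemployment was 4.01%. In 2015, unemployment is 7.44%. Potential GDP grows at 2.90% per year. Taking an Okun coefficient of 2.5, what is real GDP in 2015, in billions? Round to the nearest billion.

$8,635 billion

Δu = 7.44 - 4.01 = 3.43 points.
Okun's law (growth form): g_Y = g_Y* - β × Δu = 2.90 - 2.5 × (3.43) = 2.9 - 8.575 = -5.675%.
Real GDP in the next year = 9155 × (1 - 5.675/100) = 9155 × 0.94325 ≈ 8635 billion.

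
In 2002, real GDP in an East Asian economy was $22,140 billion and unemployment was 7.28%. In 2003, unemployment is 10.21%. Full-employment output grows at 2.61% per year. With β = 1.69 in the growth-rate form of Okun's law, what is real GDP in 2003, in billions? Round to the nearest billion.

$21,622 billion

Δu = 10.21 - 7.28 = 2.93 points.
Okun's law (growth form): g_Y = g_Y* - β × Δu = 2.61 - 1.69 × (2.93) = 2.61 - 4.9517 = -2.3417%.
Real GDP in the next year = 22140 × (1 - 2.3417/100) = 22140 × 0.976583 ≈ 21622 billion.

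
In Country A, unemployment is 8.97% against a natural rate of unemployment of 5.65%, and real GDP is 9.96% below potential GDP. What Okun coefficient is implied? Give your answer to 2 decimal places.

β ≈ 3.00

Okun's law: output gap = -β × (u - u*).
-9.96 = -β × (8.97 - 5.65) = -β × 3.32, so β = 9.96/3.32 = 3.00.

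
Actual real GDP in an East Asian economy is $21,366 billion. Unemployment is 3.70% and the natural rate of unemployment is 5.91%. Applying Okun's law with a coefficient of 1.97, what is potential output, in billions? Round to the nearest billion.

$20,475 billion

Unemployment gap = 3.7 - 5.91 = -2.21 points, so output gap = -1.97 × (-2.21) = 4.3537%.
Since Y = Y* × (1 + gap/100), Y* = 21366/1.043537 ≈ 20475 billion.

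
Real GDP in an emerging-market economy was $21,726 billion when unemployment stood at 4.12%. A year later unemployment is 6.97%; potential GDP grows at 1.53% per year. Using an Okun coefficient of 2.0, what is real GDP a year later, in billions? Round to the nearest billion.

$20,820 billion

Δu = 6.97 - 4.12 = 2.85 points.
Okun's law (growth form): g_Y = g_Y* - β × Δu = 1.53 - 2.0 × (2.85) = 1.53 - 5.7 = -4.17%.
Real GDP in the next year = 21726 × (1 - 4.17/100) = 21726 × 0.9583 ≈ 20820 billion.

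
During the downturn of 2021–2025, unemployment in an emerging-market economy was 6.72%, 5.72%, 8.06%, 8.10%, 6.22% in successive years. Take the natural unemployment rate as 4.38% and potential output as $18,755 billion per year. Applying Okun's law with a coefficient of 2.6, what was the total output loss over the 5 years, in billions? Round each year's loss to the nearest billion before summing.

$6,299 billion

Year 2021: gap = -2.6 × (6.72 - 4.38) = -6.084%, loss ≈ 18755 × 6.084/100 ≈ 1141.
Year 2022: gap = -2.6 × (5.72 - 4.38) = -3.484%, loss ≈ 18755 × 3.484/100 ≈ 653.
Year 2023: gap = -2.6 × (8.06 - 4.38) = -9.568%, loss ≈ 18755 × 9.568/100 ≈ 1794.
Year 2024: gap = -2.6 × (8.1 - 4.38) = -9.672%, loss ≈ 18755 × 9.672/100 ≈ 1814.
Year 2025: gap = -2.6 × (6.22 - 4.38) = -4.784%, loss ≈ 18755 × 4.784/100 ≈ 897.
Total lost output = 1141 + 653 + 1794 + 1814 + 897 = 6299 billion.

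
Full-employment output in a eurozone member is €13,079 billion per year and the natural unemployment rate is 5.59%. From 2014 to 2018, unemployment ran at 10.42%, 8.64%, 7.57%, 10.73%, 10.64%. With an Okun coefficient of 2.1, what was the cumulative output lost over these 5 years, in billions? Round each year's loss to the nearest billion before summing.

€5,508 billion

Year 2014: gap = -2.1 × (10.42 - 5.59) = -10.143%, loss ≈ 13079 × 10.143/100 ≈ 1327.
Year 2015: gap = -2.1 × (8.64 - 5.59) = -6.405%, loss ≈ 13079 × 6.405/100 ≈ 838.
Year 2016: gap = -2.1 × (7.57 - 5.59) = -4.158%, loss ≈ 13079 × 4.158/100 ≈ 544.
Year 2017: gap = -2.1 × (10.73 - 5.59) = -10.794%, loss ≈ 13079 × 10.794/100 ≈ 1412.
Year 2018: gap = -2.1 × (10.64 - 5.59) = -10.605%, loss ≈ 13079 × 10.605/100 ≈ 1387.
Total lost output = 1327 + 838 + 544 + 1412 + 1387 = 5508 billion.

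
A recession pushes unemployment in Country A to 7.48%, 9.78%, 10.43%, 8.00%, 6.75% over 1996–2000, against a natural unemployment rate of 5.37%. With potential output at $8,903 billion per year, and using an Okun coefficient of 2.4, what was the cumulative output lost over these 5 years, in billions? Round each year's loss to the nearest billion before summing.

$3,331 billion

Year 1996: gap = -2.4 × (7.48 - 5.37) = -5.064%, loss ≈ 8903 × 5.064/100 ≈ 451.
Year 1997: gap = -2.4 × (9.78 - 5.37) = -10.584%, loss ≈ 8903 × 10.584/100 ≈ 942.
Year 1998: gap = -2.4 × (10.43 - 5.37) = -12.144%, loss ≈ 8903 × 12.144/100 ≈ 1081.
Year 1999: gap = -2.4 × (8 - 5.37) = -6.312%, loss ≈ 8903 × 6.312/100 ≈ 562.
Year 2000: gap = -2.4 × (6.75 - 5.37) = -3.312%, loss ≈ 8903 × 3.312/100 ≈ 295.
Total lost output = 451 + 942 + 1081 + 562 + 295 = 3331 billion.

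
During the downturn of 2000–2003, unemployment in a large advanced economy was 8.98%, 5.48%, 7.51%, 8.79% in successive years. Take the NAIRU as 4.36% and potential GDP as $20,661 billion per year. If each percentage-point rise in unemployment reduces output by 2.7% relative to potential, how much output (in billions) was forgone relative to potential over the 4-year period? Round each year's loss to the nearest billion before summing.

$7,430 billion

Year 2000: gap = -2.7 × (8.98 - 4.36) = -12.474%, loss ≈ 20661 × 12.474/100 ≈ 2577.
Year 2001: gap = -2.7 × (5.48 - 4.36) = -3.024%, loss ≈ 20661 × 3.024/100 ≈ 625.
Year 2002: gap = -2.7 × (7.51 - 4.36) = -8.505%, loss ≈ 20661 × 8.505/100 ≈ 1757.
Year 2003: gap = -2.7 × (8.79 - 4.36) = -11.961%, loss ≈ 20661 × 11.961/100 ≈ 2471.
Total lost output = 2577 + 625 + 1757 + 2471 = 7430 billion.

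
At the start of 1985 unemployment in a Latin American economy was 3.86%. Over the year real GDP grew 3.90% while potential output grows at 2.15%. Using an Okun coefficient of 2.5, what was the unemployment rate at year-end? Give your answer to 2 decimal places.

3.16%

Growth-rate Okun's law: g_Y = g_Y* - β × Δu, so Δu = (g_Y* - g_Y)/β.
Δu = (2.15 - 3.9)/2.5 = -1.75/2.5 = -0.70 percentage points.
Year-end unemployment = 3.86 - 0.7 = 3.16%.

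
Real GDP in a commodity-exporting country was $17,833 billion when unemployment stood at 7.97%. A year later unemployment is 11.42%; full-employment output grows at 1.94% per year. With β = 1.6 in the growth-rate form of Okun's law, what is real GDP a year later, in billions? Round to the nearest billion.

$17,195 billion

Δu = 11.42 - 7.97 = 3.45 points.
Okun's law (growth form): g_Y = g_Y* - β × Δu = 1.94 - 1.6 × (3.45) = 1.94 - 5.52 = -3.58%.
Real GDP in the next year = 17833 × (1 - 3.58/100) = 17833 × 0.9642 ≈ 17195 billion.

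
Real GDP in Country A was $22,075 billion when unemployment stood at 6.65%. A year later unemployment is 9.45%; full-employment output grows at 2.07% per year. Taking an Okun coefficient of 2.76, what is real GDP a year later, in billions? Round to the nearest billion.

$20,826 billion

Δu = 9.45 - 6.65 = 2.8 points.
Okun's law (growth form): g_Y = g_Y* - β × Δu = 2.07 - 2.76 × (2.80) = 2.07 - 7.728 = -5.658%.
Real GDP in the next year = 22075 × (1 - 5.658/100) = 22075 × 0.94342 ≈ 20826 billion.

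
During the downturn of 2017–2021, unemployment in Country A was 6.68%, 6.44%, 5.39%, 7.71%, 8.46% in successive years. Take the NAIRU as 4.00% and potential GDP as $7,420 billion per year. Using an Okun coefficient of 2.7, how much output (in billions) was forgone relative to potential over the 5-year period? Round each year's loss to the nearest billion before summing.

Year 2017: gap = -2.7 × (6.68 - 4) = -7.236%, loss ≈ 7420 × 7.236/100 ≈ 537.
Year 2018: gap = -2.7 × (6.44 - 4) = -6.588%, loss ≈ 7420 × 6.588/100 ≈ 489.
Year 2019: gap = -2.7 × (5.39 - 4) = -3.753%, loss ≈ 7420 × 3.753/100 ≈ 278.
Year 2020: gap = -2.7 × (7.71 - 4) = -10.017%, loss ≈ 7420 × 10.017/100 ≈ 743.
Year 2021: gap = -2.7 × (8.46 - 4) = -12.042%, loss ≈ 7420 × 12.042/100 ≈ 894.
Total lost output = 537 + 489 + 278 + 743 + 894 = 2941 billion.

$2,941 billion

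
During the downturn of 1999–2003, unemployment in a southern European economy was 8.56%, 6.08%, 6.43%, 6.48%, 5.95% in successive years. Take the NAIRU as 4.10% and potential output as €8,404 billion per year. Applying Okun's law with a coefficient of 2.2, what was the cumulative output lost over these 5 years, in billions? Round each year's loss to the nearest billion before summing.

Year 1999: gap = -2.2 × (8.56 - 4.1) = -9.812%, loss ≈ 8404 × 9.812/100 ≈ 825.
Year 2000: gap = -2.2 × (6.08 - 4.1) = -4.356%, loss ≈ 8404 × 4.356/100 ≈ 366.
Year 2001: gap = -2.2 × (6.43 - 4.1) = -5.126%, loss ≈ 8404 × 5.126/100 ≈ 431.
Year 2002: gap = -2.2 × (6.48 - 4.1) = -5.236%, loss ≈ 8404 × 5.236/100 ≈ 440.
Year 2003: gap = -2.2 × (5.95 - 4.1) = -4.07%, loss ≈ 8404 × 4.07/100 ≈ 342.
Total lost output = 825 + 366 + 431 + 440 + 342 = 2404 billion.

€2,404 billion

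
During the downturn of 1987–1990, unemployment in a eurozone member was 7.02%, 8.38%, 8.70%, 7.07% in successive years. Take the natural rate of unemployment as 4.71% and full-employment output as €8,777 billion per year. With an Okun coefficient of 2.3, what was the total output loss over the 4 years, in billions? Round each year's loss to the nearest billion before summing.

Year 1987: gap = -2.3 × (7.02 - 4.71) = -5.313%, loss ≈ 8777 × 5.313/100 ≈ 466.
Year 1988: gap = -2.3 × (8.38 - 4.71) = -8.441%, loss ≈ 8777 × 8.441/100 ≈ 741.
Year 1989: gap = -2.3 × (8.7 - 4.71) = -9.177%, loss ≈ 8777 × 9.177/100 ≈ 805.
Year 1990: gap = -2.3 × (7.07 - 4.71) = -5.428%, loss ≈ 8777 × 5.428/100 ≈ 476.
Total lost output = 466 + 741 + 805 + 476 = 2488 billion.

€2,488 billion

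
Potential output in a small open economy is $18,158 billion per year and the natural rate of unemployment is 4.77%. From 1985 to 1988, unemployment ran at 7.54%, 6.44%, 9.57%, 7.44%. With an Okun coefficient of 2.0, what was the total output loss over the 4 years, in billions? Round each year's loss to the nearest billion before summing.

$4,325 billion

Year 1985: gap = -2.0 × (7.54 - 4.77) = -5.54%, loss ≈ 18158 × 5.54/100 ≈ 1006.
Year 1986: gap = -2.0 × (6.44 - 4.77) = -3.34%, loss ≈ 18158 × 3.34/100 ≈ 606.
Year 1987: gap = -2.0 × (9.57 - 4.77) = -9.6%, loss ≈ 18158 × 9.6/100 ≈ 1743.
Year 1988: gap = -2.0 × (7.44 - 4.77) = -5.34%, loss ≈ 18158 × 5.34/100 ≈ 970.
Total lost output = 1006 + 606 + 1743 + 970 = 4325 billion.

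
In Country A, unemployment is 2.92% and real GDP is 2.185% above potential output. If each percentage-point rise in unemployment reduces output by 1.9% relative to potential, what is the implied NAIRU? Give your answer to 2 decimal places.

From Okun's law, u - u* = -(output gap)/β = -(2.185)/1.9 = -1.15 points.
So u* = 2.92 + 1.15 = 4.07%.

4.07%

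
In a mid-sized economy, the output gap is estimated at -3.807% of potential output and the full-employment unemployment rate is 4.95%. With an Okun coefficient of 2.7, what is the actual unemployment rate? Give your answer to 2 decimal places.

From Okun's law, u - u* = -(output gap)/β = -(-3.807)/2.7 = 1.41 points.
So u = 4.95 + 1.41 = 6.36%.

6.36%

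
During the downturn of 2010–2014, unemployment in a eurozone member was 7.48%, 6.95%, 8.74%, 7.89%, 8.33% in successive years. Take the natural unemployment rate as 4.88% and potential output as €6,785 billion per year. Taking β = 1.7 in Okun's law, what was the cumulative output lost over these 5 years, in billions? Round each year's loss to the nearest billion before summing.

€1,729 billion

Year 2010: gap = -1.7 × (7.48 - 4.88) = -4.42%, loss ≈ 6785 × 4.42/100 ≈ 300.
Year 2011: gap = -1.7 × (6.95 - 4.88) = -3.519%, loss ≈ 6785 × 3.519/100 ≈ 239.
Year 2012: gap = -1.7 × (8.74 - 4.88) = -6.562%, loss ≈ 6785 × 6.562/100 ≈ 445.
Year 2013: gap = -1.7 × (7.89 - 4.88) = -5.117%, loss ≈ 6785 × 5.117/100 ≈ 347.
Year 2014: gap = -1.7 × (8.33 - 4.88) = -5.865%, loss ≈ 6785 × 5.865/100 ≈ 398.
Total lost output = 300 + 239 + 445 + 347 + 398 = 1729 billion.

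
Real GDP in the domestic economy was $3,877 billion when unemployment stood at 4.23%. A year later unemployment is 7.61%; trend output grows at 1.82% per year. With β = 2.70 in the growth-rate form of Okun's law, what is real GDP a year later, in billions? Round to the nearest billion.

Δu = 7.61 - 4.23 = 3.38 points.
Okun's law (growth form): g_Y = g_Y* - β × Δu = 1.82 - 2.70 × (3.38) = 1.82 - 9.126 = -7.306%.
Real GDP in the next year = 3877 × (1 - 7.306/100) = 3877 × 0.92694 ≈ 3594 billion.

$3,594 billion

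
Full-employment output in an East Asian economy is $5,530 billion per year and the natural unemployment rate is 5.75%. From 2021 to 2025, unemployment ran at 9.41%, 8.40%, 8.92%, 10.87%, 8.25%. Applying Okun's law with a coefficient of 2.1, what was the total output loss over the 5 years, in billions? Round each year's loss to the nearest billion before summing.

Year 2021: gap = -2.1 × (9.41 - 5.75) = -7.686%, loss ≈ 5530 × 7.686/100 ≈ 425.
Year 2022: gap = -2.1 × (8.4 - 5.75) = -5.565%, loss ≈ 5530 × 5.565/100 ≈ 308.
Year 2023: gap = -2.1 × (8.92 - 5.75) = -6.657%, loss ≈ 5530 × 6.657/100 ≈ 368.
Year 2024: gap = -2.1 × (10.87 - 5.75) = -10.752%, loss ≈ 5530 × 10.752/100 ≈ 595.
Year 2025: gap = -2.1 × (8.25 - 5.75) = -5.25%, loss ≈ 5530 × 5.25/100 ≈ 290.
Total lost output = 425 + 308 + 368 + 595 + 290 = 1986 billion.

$1,986 billion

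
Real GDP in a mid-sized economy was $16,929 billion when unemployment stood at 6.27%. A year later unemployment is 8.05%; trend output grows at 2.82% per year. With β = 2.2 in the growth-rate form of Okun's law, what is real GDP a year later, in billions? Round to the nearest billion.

$16,743 billion

Δu = 8.05 - 6.27 = 1.78 points.
Okun's law (growth form): g_Y = g_Y* - β × Δu = 2.82 - 2.2 × (1.78) = 2.82 - 3.916 = -1.096%.
Real GDP in the next year = 16929 × (1 - 1.096/100) = 16929 × 0.98904 ≈ 16743 billion.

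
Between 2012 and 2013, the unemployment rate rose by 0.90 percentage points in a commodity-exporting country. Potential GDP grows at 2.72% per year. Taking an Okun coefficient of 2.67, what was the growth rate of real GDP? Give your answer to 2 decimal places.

Growth-rate Okun's law: g_Y = g_Y* - β × Δu.
g_Y = 2.72 - 2.67 × (0.90) = 2.72 - 2.403 = 0.317%, i.e. 0.32% to 2 d.p.

0.32%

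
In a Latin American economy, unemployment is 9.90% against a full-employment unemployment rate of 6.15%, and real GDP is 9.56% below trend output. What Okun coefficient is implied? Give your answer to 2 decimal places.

Okun's law: output gap = -β × (u - u*).
-9.56 = -β × (9.9 - 6.15) = -β × 3.75, so β = 9.56/3.75 = 2.55.

β ≈ 2.55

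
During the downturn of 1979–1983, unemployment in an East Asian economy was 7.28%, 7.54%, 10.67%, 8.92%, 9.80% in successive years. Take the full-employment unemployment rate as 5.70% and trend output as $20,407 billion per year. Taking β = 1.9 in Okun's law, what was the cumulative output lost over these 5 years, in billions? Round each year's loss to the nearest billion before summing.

$6,092 billion

Year 1979: gap = -1.9 × (7.28 - 5.7) = -3.002%, loss ≈ 20407 × 3.002/100 ≈ 613.
Year 1980: gap = -1.9 × (7.54 - 5.7) = -3.496%, loss ≈ 20407 × 3.496/100 ≈ 713.
Year 1981: gap = -1.9 × (10.67 - 5.7) = -9.443%, loss ≈ 20407 × 9.443/100 ≈ 1927.
Year 1982: gap = -1.9 × (8.92 - 5.7) = -6.118%, loss ≈ 20407 × 6.118/100 ≈ 1249.
Year 1983: gap = -1.9 × (9.8 - 5.7) = -7.79%, loss ≈ 20407 × 7.79/100 ≈ 1590.
Total lost output = 613 + 713 + 1927 + 1249 + 1590 = 6092 billion.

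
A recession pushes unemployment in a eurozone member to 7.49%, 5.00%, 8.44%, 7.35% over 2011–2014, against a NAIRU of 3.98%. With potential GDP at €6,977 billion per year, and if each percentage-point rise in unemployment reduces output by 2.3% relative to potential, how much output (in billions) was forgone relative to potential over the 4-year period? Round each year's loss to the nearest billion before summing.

€1,984 billion

Year 2011: gap = -2.3 × (7.49 - 3.98) = -8.073%, loss ≈ 6977 × 8.073/100 ≈ 563.
Year 2012: gap = -2.3 × (5 - 3.98) = -2.346%, loss ≈ 6977 × 2.346/100 ≈ 164.
Year 2013: gap = -2.3 × (8.44 - 3.98) = -10.258%, loss ≈ 6977 × 10.258/100 ≈ 716.
Year 2014: gap = -2.3 × (7.35 - 3.98) = -7.751%, loss ≈ 6977 × 7.751/100 ≈ 541.
Total lost output = 563 + 164 + 716 + 541 = 1984 billion.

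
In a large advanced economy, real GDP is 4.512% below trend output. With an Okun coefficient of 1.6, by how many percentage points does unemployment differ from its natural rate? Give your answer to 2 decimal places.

Okun's law: output gap = -β × (u - u*), so u - u* = -(output gap)/β.
u - u* = -(-4.512)/1.6 = 2.82 percentage points.

2.82 percentage points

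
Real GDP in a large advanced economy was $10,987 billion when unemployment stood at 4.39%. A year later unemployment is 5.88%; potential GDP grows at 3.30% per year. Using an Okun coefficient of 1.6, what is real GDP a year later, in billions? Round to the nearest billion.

Δu = 5.88 - 4.39 = 1.49 points.
Okun's law (growth form): g_Y = g_Y* - β × Δu = 3.30 - 1.6 × (1.49) = 3.3 - 2.384 = 0.916%.
Real GDP in the next year = 10987 × (1 + 0.916/100) = 10987 × 1.00916 ≈ 11088 billion.

$11,088 billion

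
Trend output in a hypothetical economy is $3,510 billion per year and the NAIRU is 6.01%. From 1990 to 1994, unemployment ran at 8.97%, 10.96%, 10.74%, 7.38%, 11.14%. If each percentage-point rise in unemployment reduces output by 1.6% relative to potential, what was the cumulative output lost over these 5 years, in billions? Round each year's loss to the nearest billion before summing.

Year 1990: gap = -1.6 × (8.97 - 6.01) = -4.736%, loss ≈ 3510 × 4.736/100 ≈ 166.
Year 1991: gap = -1.6 × (10.96 - 6.01) = -7.92%, loss ≈ 3510 × 7.92/100 ≈ 278.
Year 1992: gap = -1.6 × (10.74 - 6.01) = -7.568%, loss ≈ 3510 × 7.568/100 ≈ 266.
Year 1993: gap = -1.6 × (7.38 - 6.01) = -2.192%, loss ≈ 3510 × 2.192/100 ≈ 77.
Year 1994: gap = -1.6 × (11.14 - 6.01) = -8.208%, loss ≈ 3510 × 8.208/100 ≈ 288.
Total lost output = 166 + 278 + 266 + 77 + 288 = 1075 billion.

$1,075 billion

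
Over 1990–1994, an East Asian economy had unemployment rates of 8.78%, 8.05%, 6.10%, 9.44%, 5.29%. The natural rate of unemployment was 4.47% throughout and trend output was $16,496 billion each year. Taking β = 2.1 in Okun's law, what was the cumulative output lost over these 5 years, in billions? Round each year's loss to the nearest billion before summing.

Year 1990: gap = -2.1 × (8.78 - 4.47) = -9.051%, loss ≈ 16496 × 9.051/100 ≈ 1493.
Year 1991: gap = -2.1 × (8.05 - 4.47) = -7.518%, loss ≈ 16496 × 7.518/100 ≈ 1240.
Year 1992: gap = -2.1 × (6.1 - 4.47) = -3.423%, loss ≈ 16496 × 3.423/100 ≈ 565.
Year 1993: gap = -2.1 × (9.44 - 4.47) = -10.437%, loss ≈ 16496 × 10.437/100 ≈ 1722.
Year 1994: gap = -2.1 × (5.29 - 4.47) = -1.722%, loss ≈ 16496 × 1.722/100 ≈ 284.
Total lost output = 1493 + 1240 + 565 + 1722 + 284 = 5304 billion.

$5,304 billion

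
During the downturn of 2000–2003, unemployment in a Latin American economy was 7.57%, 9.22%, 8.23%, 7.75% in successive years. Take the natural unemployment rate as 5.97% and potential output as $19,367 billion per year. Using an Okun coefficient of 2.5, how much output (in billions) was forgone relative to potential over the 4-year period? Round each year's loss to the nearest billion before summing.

Year 2000: gap = -2.5 × (7.57 - 5.97) = -4%, loss ≈ 19367 × 4/100 ≈ 775.
Year 2001: gap = -2.5 × (9.22 - 5.97) = -8.125%, loss ≈ 19367 × 8.125/100 ≈ 1574.
Year 2002: gap = -2.5 × (8.23 - 5.97) = -5.65%, loss ≈ 19367 × 5.65/100 ≈ 1094.
Year 2003: gap = -2.5 × (7.75 - 5.97) = -4.45%, loss ≈ 19367 × 4.45/100 ≈ 862.
Total lost output = 775 + 1574 + 1094 + 862 = 4305 billion.

$4,305 billion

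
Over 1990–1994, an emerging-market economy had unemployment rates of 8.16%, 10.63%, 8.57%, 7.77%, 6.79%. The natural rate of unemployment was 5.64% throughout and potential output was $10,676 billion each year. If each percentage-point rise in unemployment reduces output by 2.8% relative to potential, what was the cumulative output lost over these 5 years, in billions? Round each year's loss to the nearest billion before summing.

$4,102 billion

Year 1990: gap = -2.8 × (8.16 - 5.64) = -7.056%, loss ≈ 10676 × 7.056/100 ≈ 753.
Year 1991: gap = -2.8 × (10.63 - 5.64) = -13.972%, loss ≈ 10676 × 13.972/100 ≈ 1492.
Year 1992: gap = -2.8 × (8.57 - 5.64) = -8.204%, loss ≈ 10676 × 8.204/100 ≈ 876.
Year 1993: gap = -2.8 × (7.77 - 5.64) = -5.964%, loss ≈ 10676 × 5.964/100 ≈ 637.
Year 1994: gap = -2.8 × (6.79 - 5.64) = -3.22%, loss ≈ 10676 × 3.22/100 ≈ 344.
Total lost output = 753 + 1492 + 876 + 637 + 344 = 4102 billion.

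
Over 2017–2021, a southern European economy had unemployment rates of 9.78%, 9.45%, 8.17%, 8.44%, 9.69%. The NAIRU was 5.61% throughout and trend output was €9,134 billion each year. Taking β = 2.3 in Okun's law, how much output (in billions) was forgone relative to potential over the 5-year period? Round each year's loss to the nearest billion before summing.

Year 2017: gap = -2.3 × (9.78 - 5.61) = -9.591%, loss ≈ 9134 × 9.591/100 ≈ 876.
Year 2018: gap = -2.3 × (9.45 - 5.61) = -8.832%, loss ≈ 9134 × 8.832/100 ≈ 807.
Year 2019: gap = -2.3 × (8.17 - 5.61) = -5.888%, loss ≈ 9134 × 5.888/100 ≈ 538.
Year 2020: gap = -2.3 × (8.44 - 5.61) = -6.509%, loss ≈ 9134 × 6.509/100 ≈ 595.
Year 2021: gap = -2.3 × (9.69 - 5.61) = -9.384%, loss ≈ 9134 × 9.384/100 ≈ 857.
Total lost output = 876 + 807 + 538 + 595 + 857 = 3673 billion.

€3,673 billion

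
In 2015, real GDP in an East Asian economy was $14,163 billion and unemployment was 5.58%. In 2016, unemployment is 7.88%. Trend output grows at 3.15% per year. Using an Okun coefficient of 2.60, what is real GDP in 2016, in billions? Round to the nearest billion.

Δu = 7.88 - 5.58 = 2.3 points.
Okun's law (growth form): g_Y = g_Y* - β × Δu = 3.15 - 2.60 × (2.30) = 3.15 - 5.98 = -2.83%.
Real GDP in the next year = 14163 × (1 - 2.83/100) = 14163 × 0.9717 ≈ 13762 billion.

$13,762 billion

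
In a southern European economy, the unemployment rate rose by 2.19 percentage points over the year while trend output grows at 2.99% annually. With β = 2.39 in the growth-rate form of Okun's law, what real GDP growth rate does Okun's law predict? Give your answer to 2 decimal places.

-2.24%

Growth-rate Okun's law: g_Y = g_Y* - β × Δu.
g_Y = 2.99 - 2.39 × (2.19) = 2.99 - 5.2341 = -2.2441%, i.e. -2.24% to 2 d.p.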